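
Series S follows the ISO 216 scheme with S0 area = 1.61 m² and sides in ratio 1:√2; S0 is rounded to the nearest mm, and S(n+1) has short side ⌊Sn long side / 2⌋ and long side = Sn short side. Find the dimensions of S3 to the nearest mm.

Let S0's short side be w mm. w · w√2 = 1.61 m² = 1,610,000 mm², so w ≈ 1067.0 mm and w√2 ≈ 1508.9 mm → S0 = 1067 × 1509 mm.
S1: ⌊1509/2⌋ × 1067 = 754 × 1067 mm
S2: ⌊1067/2⌋ × 754 = 533 × 754 mm
S3: ⌊754/2⌋ × 533 = 377 × 533 mm

377 × 533 mm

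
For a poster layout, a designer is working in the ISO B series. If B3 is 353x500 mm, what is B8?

B4: ⌊500/2⌋ × 353 = 250 × 353 mm
B5: ⌊353/2⌋ × 250 = 176 × 250 mm
B6: ⌊250/2⌋ × 176 = 125 × 176 mm
B7: ⌊176/2⌋ × 125 = 88 × 125 mm
B8: ⌊125/2⌋ × 88 = 62 × 88 mm

62 × 88 mm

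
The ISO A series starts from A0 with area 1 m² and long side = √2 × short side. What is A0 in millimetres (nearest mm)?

841 × 1189 mm

Let the short side be w mm. Then the long side is w√2 and w · w√2 = 10⁶ mm².
w² = 10⁶/√2, so w = 1000 / 2^(1/4) ≈ 840.9 mm; long side = 1000 · 2^(1/4) ≈ 1189.2 mm.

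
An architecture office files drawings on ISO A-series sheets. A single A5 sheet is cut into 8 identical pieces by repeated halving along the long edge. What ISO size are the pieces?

A8

8 = 2^3, so 3 halving steps.
A5 → A6 → … → A8 after 3 steps.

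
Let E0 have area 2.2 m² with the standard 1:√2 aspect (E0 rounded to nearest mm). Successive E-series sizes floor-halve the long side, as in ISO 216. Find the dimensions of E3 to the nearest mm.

441 × 623 mm

Let E0's short side be w mm. w · w√2 = 2.2 m² = 2,200,000 mm², so w ≈ 1247.3 mm and w√2 ≈ 1763.9 mm → E0 = 1247 × 1764 mm.
E1: ⌊1764/2⌋ × 1247 = 882 × 1247 mm
E2: ⌊1247/2⌋ × 882 = 623 × 882 mm
E3: ⌊882/2⌋ × 623 = 441 × 623 mm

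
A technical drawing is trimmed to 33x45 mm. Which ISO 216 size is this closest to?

Aspect ratio 45/33 ≈ 1.364 (ISO target is √2 ≈ 1.414).
In the B-series (B0 = 1000 × 1414 mm): B10 = 31 × 44 mm.
Off by 3 mm total — nearest standard size.

B10 (31 × 44 mm)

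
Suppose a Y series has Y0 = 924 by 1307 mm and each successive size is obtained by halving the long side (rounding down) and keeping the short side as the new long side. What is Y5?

Y1: ⌊1307/2⌋ × 924 = 653 × 924 mm
Y2: ⌊924/2⌋ × 653 = 462 × 653 mm
Y3: ⌊653/2⌋ × 462 = 326 × 462 mm
Y4: ⌊462/2⌋ × 326 = 231 × 326 mm
Y5: ⌊326/2⌋ × 231 = 163 × 231 mm

163 × 231 mm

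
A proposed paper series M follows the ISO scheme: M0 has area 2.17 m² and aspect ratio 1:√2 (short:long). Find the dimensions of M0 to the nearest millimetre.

Let the short side be w mm. Then w · w√2 = 2.17 m² = 2,170,000 mm².
w² = 2,170,000/√2, so w ≈ 1238.7 mm; long side = w√2 ≈ 1751.8 mm.

1239 × 1752 mm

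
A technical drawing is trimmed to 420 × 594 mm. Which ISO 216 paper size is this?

Aspect ratio 594/420 ≈ 1.414 — close to the ISO √2 ≈ 1.414.
In the A-series (A0 area = 1 m²): A2 = 420 × 594 mm.

A2 (420 × 594 mm)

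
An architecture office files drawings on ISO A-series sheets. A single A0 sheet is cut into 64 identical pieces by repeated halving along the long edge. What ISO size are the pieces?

64 = 2^6, so 6 halving steps.
A0 → A1 → … → A6 after 6 steps.

A6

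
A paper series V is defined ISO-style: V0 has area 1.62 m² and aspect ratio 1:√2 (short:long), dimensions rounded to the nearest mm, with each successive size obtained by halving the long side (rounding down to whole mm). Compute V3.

Let V0's short side be w mm. w · w√2 = 1.62 m² = 1,620,000 mm², so w ≈ 1070.3 mm and w√2 ≈ 1513.6 mm → V0 = 1070 × 1514 mm.
V1: ⌊1514/2⌋ × 1070 = 757 × 1070 mm
V2: ⌊1070/2⌋ × 757 = 535 × 757 mm
V3: ⌊757/2⌋ × 535 = 378 × 535 mm

378 × 535 mm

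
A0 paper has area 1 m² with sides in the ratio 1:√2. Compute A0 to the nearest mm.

841 × 1189 mm

Let the short side be w mm. Then the long side is w√2 and w · w√2 = 10⁶ mm².
w² = 10⁶/√2, so w = 1000 / 2^(1/4) ≈ 840.9 mm; long side = 1000 · 2^(1/4) ≈ 1189.2 mm.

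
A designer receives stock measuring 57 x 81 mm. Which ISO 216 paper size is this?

C8 (57 × 81 mm)

Aspect ratio 81/57 ≈ 1.421 — close to the ISO √2 ≈ 1.414.
In the C-series (envelope sizes, between A and B): C8 = 57 × 81 mm.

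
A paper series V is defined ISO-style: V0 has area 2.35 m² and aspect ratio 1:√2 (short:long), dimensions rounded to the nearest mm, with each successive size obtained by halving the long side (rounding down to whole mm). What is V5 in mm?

Let V0's short side be w mm. w · w√2 = 2.35 m² = 2,350,000 mm², so w ≈ 1289.1 mm and w√2 ≈ 1823.0 mm → V0 = 1289 × 1823 mm.
V1: ⌊1823/2⌋ × 1289 = 911 × 1289 mm
V2: ⌊1289/2⌋ × 911 = 644 × 911 mm
V3: ⌊911/2⌋ × 644 = 455 × 644 mm
V4: ⌊644/2⌋ × 455 = 322 × 455 mm
V5: ⌊455/2⌋ × 322 = 227 × 322 mm

227 × 322 mm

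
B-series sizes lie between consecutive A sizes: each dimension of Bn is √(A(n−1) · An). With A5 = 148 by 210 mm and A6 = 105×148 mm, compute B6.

Short side: √(148 · 105) = √15540 ≈ 124.7 → 125 mm
Long side: √(210 · 148) = √31080 ≈ 176.3 → 176 mm

125 × 176 mm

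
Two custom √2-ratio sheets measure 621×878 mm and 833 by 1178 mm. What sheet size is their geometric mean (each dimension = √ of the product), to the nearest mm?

719 × 1017 mm

Short side: √(621 · 833) = √517293 ≈ 719.2 → 719 mm
Long side: √(878 · 1178) = √1034284 ≈ 1017.0 → 1017 mm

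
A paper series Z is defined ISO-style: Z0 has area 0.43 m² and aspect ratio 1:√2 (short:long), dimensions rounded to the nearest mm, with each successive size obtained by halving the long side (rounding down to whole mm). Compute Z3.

195 × 275 mm

Let Z0's short side be w mm. w · w√2 = 0.43 m² = 430,000 mm², so w ≈ 551.4 mm and w√2 ≈ 779.8 mm → Z0 = 551 × 780 mm.
Z1: ⌊780/2⌋ × 551 = 390 × 551 mm
Z2: ⌊551/2⌋ × 390 = 275 × 390 mm
Z3: ⌊390/2⌋ × 275 = 195 × 275 mm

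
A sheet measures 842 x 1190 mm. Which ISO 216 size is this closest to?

Aspect ratio 1190/842 ≈ 1.413 — close to the ISO √2 ≈ 1.414.
In the A-series (A0 area = 1 m²): A0 = 841 × 1189 mm.
Off by 2 mm total — nearest standard size.

A0 (841 × 1189 mm)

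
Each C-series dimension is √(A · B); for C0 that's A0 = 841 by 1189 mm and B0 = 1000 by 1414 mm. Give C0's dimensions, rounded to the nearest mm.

917 × 1297 mm

Short: √(841 · 1000) = √841000 ≈ 917.1 mm.
Long: √(1189 · 1414) = √1681246 ≈ 1296.6 mm.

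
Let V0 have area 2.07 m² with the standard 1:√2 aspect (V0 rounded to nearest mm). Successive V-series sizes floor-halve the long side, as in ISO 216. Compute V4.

Let V0's short side be w mm. w · w√2 = 2.07 m² = 2,070,000 mm², so w ≈ 1209.8 mm and w√2 ≈ 1711.0 mm → V0 = 1210 × 1711 mm.
V1: ⌊1711/2⌋ × 1210 = 855 × 1210 mm
V2: ⌊1210/2⌋ × 855 = 605 × 855 mm
V3: ⌊855/2⌋ × 605 = 427 × 605 mm
V4: ⌊605/2⌋ × 427 = 302 × 427 mm

302 × 427 mm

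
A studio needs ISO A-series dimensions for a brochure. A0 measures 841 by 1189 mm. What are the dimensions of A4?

A1: ⌊1189/2⌋ × 841 = 594 × 841 mm
A2: ⌊841/2⌋ × 594 = 420 × 594 mm
A3: ⌊594/2⌋ × 420 = 297 × 420 mm
A4: ⌊420/2⌋ × 297 = 210 × 297 mm

210 × 297 mm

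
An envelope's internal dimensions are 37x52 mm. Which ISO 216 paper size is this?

A9 (37 × 52 mm)

Aspect ratio 52/37 ≈ 1.405 — close to the ISO √2 ≈ 1.414.
In the A-series (A0 area = 1 m²): A9 = 37 × 52 mm.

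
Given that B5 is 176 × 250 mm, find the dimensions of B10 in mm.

31 × 44 mm

B6: ⌊250/2⌋ × 176 = 125 × 176 mm
B7: ⌊176/2⌋ × 125 = 88 × 125 mm
B8: ⌊125/2⌋ × 88 = 62 × 88 mm
B9: ⌊88/2⌋ × 62 = 44 × 62 mm
B10: ⌊62/2⌋ × 44 = 31 × 44 mm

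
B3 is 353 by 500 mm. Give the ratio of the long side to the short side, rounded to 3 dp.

1.416

500 / 353 = 1.416
ISO 216 targets √2 ≈ 1.414; the +0.002 deviation is from mm rounding.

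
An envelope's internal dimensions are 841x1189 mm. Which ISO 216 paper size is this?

A0 (841 × 1189 mm)

Aspect ratio 1189/841 ≈ 1.414 — close to the ISO √2 ≈ 1.414.
In the A-series (A0 area = 1 m²): A0 = 841 × 1189 mm.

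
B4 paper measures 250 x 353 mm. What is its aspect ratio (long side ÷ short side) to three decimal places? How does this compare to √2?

1.412

353 / 250 = 1.412
ISO 216 targets √2 ≈ 1.414; the -0.002 deviation is from mm rounding.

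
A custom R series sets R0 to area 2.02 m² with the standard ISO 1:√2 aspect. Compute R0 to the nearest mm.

Let the short side be w mm. Then w · w√2 = 2.02 m² = 2,020,000 mm².
w² = 2,020,000/√2, so w ≈ 1195.1 mm; long side = w√2 ≈ 1690.2 mm.

1195 × 1690 mm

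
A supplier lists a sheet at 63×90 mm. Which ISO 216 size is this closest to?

B8 (62 × 88 mm)

Aspect ratio 90/63 ≈ 1.429 — close to the ISO √2 ≈ 1.414.
In the B-series (B0 = 1000 × 1414 mm): B8 = 62 × 88 mm.
Off by 3 mm total — nearest standard size.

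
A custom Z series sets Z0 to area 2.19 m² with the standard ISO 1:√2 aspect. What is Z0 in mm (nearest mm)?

Let the short side be w mm. Then w · w√2 = 2.19 m² = 2,190,000 mm².
w² = 2,190,000/√2, so w ≈ 1244.4 mm; long side = w√2 ≈ 1759.9 mm.

1244 × 1760 mm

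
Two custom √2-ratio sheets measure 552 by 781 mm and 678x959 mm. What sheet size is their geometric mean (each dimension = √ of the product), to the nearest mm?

Short side: √(552 · 678) = √374256 ≈ 611.8 → 612 mm
Long side: √(781 · 959) = √748979 ≈ 865.4 → 865 mm

612 × 865 mm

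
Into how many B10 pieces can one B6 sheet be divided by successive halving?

16

Each ISO step halves the sheet: 1 × B6 → 2 × B7 → 4 × B8 → 8 × B9 → …
From B6 to B10 is 4 halving steps: 2^4 = 16.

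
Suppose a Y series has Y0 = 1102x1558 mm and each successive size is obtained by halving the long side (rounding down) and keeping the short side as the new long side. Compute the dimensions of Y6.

Y1: ⌊1558/2⌋ × 1102 = 779 × 1102 mm
Y2: ⌊1102/2⌋ × 779 = 551 × 779 mm
Y3: ⌊779/2⌋ × 551 = 389 × 551 mm
Y4: ⌊551/2⌋ × 389 = 275 × 389 mm
Y5: ⌊389/2⌋ × 275 = 194 × 275 mm
Y6: ⌊275/2⌋ × 194 = 137 × 194 mm

137 × 194 mm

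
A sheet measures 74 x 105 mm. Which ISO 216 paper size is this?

A7 (74 × 105 mm)

Aspect ratio 105/74 ≈ 1.419 — close to the ISO √2 ≈ 1.414.
In the A-series (A0 area = 1 m²): A7 = 74 × 105 mm.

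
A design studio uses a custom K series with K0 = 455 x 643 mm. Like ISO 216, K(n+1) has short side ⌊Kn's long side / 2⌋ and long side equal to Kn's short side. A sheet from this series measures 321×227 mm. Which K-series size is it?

K2

K0: 455 × 643 mm
K1: 321 × 455 mm
K2: 227 × 321 mm
K3: 160 × 227 mm
→ matches K2.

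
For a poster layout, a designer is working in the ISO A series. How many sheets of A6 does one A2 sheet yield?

A2 = 420 × 594 mm; A6 = 105 × 148 mm.
Each halving step doubles the count; 4 steps from A2 to A6.
2^4 = 16.

16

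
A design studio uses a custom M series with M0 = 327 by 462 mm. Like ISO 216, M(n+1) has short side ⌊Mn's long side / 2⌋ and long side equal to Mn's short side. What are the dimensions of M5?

M1 = 231 × 327 mm (from M0 by 1 halving).
M2: ⌊327/2⌋ × 231 = 163 × 231 mm
M3: ⌊231/2⌋ × 163 = 115 × 163 mm
M4: ⌊163/2⌋ × 115 = 81 × 115 mm
M5: ⌊115/2⌋ × 81 = 57 × 81 mm

57 × 81 mm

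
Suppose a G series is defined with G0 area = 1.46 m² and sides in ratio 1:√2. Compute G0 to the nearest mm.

1016 × 1437 mm

Let the short side be w mm. Then w · w√2 = 1.46 m² = 1,460,000 mm².
w² = 1,460,000/√2, so w ≈ 1016.1 mm; long side = w√2 ≈ 1436.9 mm.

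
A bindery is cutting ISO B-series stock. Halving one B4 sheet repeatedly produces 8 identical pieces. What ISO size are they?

8 = 2^3, so 3 halving steps.
B4 → B5 → … → B7 after 3 steps.

B7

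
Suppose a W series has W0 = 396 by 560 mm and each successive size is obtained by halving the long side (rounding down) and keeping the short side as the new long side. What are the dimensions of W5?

W1 = 280 × 396 mm (from W0 by 1 halving).
W2: ⌊396/2⌋ × 280 = 198 × 280 mm
W3: ⌊280/2⌋ × 198 = 140 × 198 mm
W4: ⌊198/2⌋ × 140 = 99 × 140 mm
W5: ⌊140/2⌋ × 99 = 70 × 99 mm

70 × 99 mm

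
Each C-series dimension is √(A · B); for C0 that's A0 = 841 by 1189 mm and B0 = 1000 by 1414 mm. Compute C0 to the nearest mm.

917 × 1297 mm

Short: √(841 · 1000) = √841000 ≈ 917.1 mm.
Long: √(1189 · 1414) = √1681246 ≈ 1296.6 mm.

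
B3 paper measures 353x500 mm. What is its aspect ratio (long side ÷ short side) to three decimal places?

1.416

500 / 353 = 1.416
ISO 216 targets √2 ≈ 1.414; the +0.002 deviation is from mm rounding.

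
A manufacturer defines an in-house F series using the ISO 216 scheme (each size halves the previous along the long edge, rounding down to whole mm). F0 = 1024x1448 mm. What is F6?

F1: ⌊1448/2⌋ × 1024 = 724 × 1024 mm
F2: ⌊1024/2⌋ × 724 = 512 × 724 mm
F3: ⌊724/2⌋ × 512 = 362 × 512 mm
F4: ⌊512/2⌋ × 362 = 256 × 362 mm
F5: ⌊362/2⌋ × 256 = 181 × 256 mm
F6: ⌊256/2⌋ × 181 = 128 × 181 mm

128 × 181 mm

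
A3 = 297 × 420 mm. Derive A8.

52 × 74 mm

A4: ⌊420/2⌋ × 297 = 210 × 297 mm
A5: ⌊297/2⌋ × 210 = 148 × 210 mm
A6: ⌊210/2⌋ × 148 = 105 × 148 mm
A7: ⌊148/2⌋ × 105 = 74 × 105 mm
A8: ⌊105/2⌋ × 74 = 52 × 74 mm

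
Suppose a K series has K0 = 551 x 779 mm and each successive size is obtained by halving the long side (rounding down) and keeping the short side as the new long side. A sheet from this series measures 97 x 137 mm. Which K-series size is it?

K0: 551 × 779 mm
K1: 389 × 551 mm
K2: 275 × 389 mm
K3: 194 × 275 mm
K4: 137 × 194 mm
K5: 97 × 137 mm
K6: 68 × 97 mm
→ matches K5.

K5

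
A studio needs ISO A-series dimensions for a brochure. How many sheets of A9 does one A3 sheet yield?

64

A3 = 297 × 420 mm; A9 = 37 × 52 mm.
Each halving step doubles the count; 6 steps from A3 to A9.
2^6 = 64.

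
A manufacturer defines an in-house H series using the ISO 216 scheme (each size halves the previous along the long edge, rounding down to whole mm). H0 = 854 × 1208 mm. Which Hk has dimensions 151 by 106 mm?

H6

H0: 854 × 1208 mm
H1: 604 × 854 mm
H2: 427 × 604 mm
H3: 302 × 427 mm
H4: 213 × 302 mm
H5: 151 × 213 mm
H6: 106 × 151 mm
H7: 75 × 106 mm
→ matches H6.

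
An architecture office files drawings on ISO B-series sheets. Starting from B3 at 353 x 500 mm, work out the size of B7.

88 × 125 mm

B4: ⌊500/2⌋ × 353 = 250 × 353 mm
B5: ⌊353/2⌋ × 250 = 176 × 250 mm
B6: ⌊250/2⌋ × 176 = 125 × 176 mm
B7: ⌊176/2⌋ × 125 = 88 × 125 mm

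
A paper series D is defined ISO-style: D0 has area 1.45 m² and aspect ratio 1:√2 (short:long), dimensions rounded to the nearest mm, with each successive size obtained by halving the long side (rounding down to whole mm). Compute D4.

Let D0's short side be w mm. w · w√2 = 1.45 m² = 1,450,000 mm², so w ≈ 1012.6 mm and w√2 ≈ 1432.0 mm → D0 = 1013 × 1432 mm.
D1: ⌊1432/2⌋ × 1013 = 716 × 1013 mm
D2: ⌊1013/2⌋ × 716 = 506 × 716 mm
D3: ⌊716/2⌋ × 506 = 358 × 506 mm
D4: ⌊506/2⌋ × 358 = 253 × 358 mm

253 × 358 mm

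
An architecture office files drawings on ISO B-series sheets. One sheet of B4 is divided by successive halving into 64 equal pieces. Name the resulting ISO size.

64 = 2^6, so 6 halving steps.
B4 → B5 → … → B10 after 6 steps.

B10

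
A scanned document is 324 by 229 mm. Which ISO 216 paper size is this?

Aspect ratio 324/229 ≈ 1.415 — close to the ISO √2 ≈ 1.414.
In the C-series (envelope sizes, between A and B): C4 = 229 × 324 mm.

C4 (229 × 324 mm)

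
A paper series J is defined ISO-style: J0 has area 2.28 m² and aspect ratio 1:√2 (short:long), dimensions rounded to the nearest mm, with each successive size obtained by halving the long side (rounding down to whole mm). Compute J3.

Let J0's short side be w mm. w · w√2 = 2.28 m² = 2,280,000 mm², so w ≈ 1269.7 mm and w√2 ≈ 1795.7 mm → J0 = 1270 × 1796 mm.
J1: ⌊1796/2⌋ × 1270 = 898 × 1270 mm
J2: ⌊1270/2⌋ × 898 = 635 × 898 mm
J3: ⌊898/2⌋ × 635 = 449 × 635 mm

449 × 635 mm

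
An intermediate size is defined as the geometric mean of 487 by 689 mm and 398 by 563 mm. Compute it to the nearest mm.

Short side: √(487 · 398) = √193826 ≈ 440.3 → 440 mm
Long side: √(689 · 563) = √387907 ≈ 622.8 → 623 mm

440 × 623 mm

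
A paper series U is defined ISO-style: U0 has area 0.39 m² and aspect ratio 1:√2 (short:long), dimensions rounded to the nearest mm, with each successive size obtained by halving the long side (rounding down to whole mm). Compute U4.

Let U0's short side be w mm. w · w√2 = 0.39 m² = 390,000 mm², so w ≈ 525.1 mm and w√2 ≈ 742.7 mm → U0 = 525 × 743 mm.
U1: ⌊743/2⌋ × 525 = 371 × 525 mm
U2: ⌊525/2⌋ × 371 = 262 × 371 mm
U3: ⌊371/2⌋ × 262 = 185 × 262 mm
U4: ⌊262/2⌋ × 185 = 131 × 185 mm

131 × 185 mm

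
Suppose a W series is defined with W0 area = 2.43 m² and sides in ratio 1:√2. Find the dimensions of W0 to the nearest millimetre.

1311 × 1854 mm

Let the short side be w mm. Then w · w√2 = 2.43 m² = 2,430,000 mm².
w² = 2,430,000/√2, so w ≈ 1310.8 mm; long side = w√2 ≈ 1853.8 mm.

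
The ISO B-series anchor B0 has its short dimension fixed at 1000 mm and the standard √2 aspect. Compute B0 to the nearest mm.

1000 × 1414 mm

Short side = 1000 mm; long side = 1000√2 ≈ 1414.2 mm.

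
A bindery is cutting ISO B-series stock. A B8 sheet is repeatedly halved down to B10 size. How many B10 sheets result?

4

B8 = 62 × 88 mm; B10 = 31 × 44 mm.
Each halving step doubles the count; 2 steps from B8 to B10.
2^2 = 4.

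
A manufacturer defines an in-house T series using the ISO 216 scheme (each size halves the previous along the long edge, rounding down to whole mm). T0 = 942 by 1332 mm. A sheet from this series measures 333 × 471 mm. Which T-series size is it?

T0: 942 × 1332 mm
T1: 666 × 942 mm
T2: 471 × 666 mm
T3: 333 × 471 mm
T4: 235 × 333 mm
→ matches T3.

T3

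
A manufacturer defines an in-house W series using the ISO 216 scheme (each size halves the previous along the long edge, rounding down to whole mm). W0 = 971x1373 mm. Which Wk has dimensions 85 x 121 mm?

W0: 971 × 1373 mm
W1: 686 × 971 mm
W2: 485 × 686 mm
W3: 343 × 485 mm
W4: 242 × 343 mm
W5: 171 × 242 mm
W6: 121 × 171 mm
W7: 85 × 121 mm
W8: 60 × 85 mm
→ matches W7.

W7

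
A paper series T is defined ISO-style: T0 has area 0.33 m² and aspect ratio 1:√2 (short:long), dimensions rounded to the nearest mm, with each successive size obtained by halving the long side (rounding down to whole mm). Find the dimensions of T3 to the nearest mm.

170 × 241 mm

Let T0's short side be w mm. w · w√2 = 0.33 m² = 330,000 mm², so w ≈ 483.1 mm and w√2 ≈ 683.1 mm → T0 = 483 × 683 mm.
T1: ⌊683/2⌋ × 483 = 341 × 483 mm
T2: ⌊483/2⌋ × 341 = 241 × 341 mm
T3: ⌊341/2⌋ × 241 = 170 × 241 mm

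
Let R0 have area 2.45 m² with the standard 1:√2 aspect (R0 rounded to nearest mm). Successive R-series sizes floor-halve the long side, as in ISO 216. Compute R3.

465 × 658 mm

Let R0's short side be w mm. w · w√2 = 2.45 m² = 2,450,000 mm², so w ≈ 1316.2 mm and w√2 ≈ 1861.4 mm → R0 = 1316 × 1861 mm.
R1: ⌊1861/2⌋ × 1316 = 930 × 1316 mm
R2: ⌊1316/2⌋ × 930 = 658 × 930 mm
R3: ⌊930/2⌋ × 658 = 465 × 658 mm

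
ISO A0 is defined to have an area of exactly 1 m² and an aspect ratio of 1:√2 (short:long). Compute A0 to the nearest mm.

841 × 1189 mm

Let the short side be w mm. Then the long side is w√2 and w · w√2 = 10⁶ mm².
w² = 10⁶/√2, so w = 1000 / 2^(1/4) ≈ 840.9 mm; long side = 1000 · 2^(1/4) ≈ 1189.2 mm.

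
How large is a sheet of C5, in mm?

C0 = 917 × 1297 mm (C0 is the geometric mean of A0 and B0, aspect 1:√2).
C1: ⌊1297/2⌋ × 917 = 648 × 917 mm
C2: ⌊917/2⌋ × 648 = 458 × 648 mm
C3: ⌊648/2⌋ × 458 = 324 × 458 mm
C4: ⌊458/2⌋ × 324 = 229 × 324 mm
C5: ⌊324/2⌋ × 229 = 162 × 229 mm

162 × 229 mm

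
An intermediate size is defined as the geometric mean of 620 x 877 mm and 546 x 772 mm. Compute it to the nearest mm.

Short side: √(620 · 546) = √338520 ≈ 581.8 → 582 mm
Long side: √(877 · 772) = √677044 ≈ 822.8 → 823 mm

582 × 823 mm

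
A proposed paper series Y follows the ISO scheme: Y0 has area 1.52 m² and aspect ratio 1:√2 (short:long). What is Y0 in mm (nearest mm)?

1037 × 1466 mm

Let the short side be w mm. Then w · w√2 = 1.52 m² = 1,520,000 mm².
w² = 1,520,000/√2, so w ≈ 1036.7 mm; long side = w√2 ≈ 1466.2 mm.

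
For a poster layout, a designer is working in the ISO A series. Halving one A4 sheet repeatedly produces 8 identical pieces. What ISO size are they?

8 = 2^3, so 3 halving steps.
A4 → A5 → … → A7 after 3 steps.

A7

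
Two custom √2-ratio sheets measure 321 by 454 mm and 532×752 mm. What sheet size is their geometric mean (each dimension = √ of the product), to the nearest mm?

Short side: √(321 · 532) = √170772 ≈ 413.2 → 413 mm
Long side: √(454 · 752) = √341408 ≈ 584.3 → 584 mm

413 × 584 mm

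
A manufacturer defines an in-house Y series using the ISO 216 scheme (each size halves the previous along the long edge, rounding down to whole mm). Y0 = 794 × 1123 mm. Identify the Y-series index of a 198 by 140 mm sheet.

Y5

Y0: 794 × 1123 mm
Y1: 561 × 794 mm
Y2: 397 × 561 mm
Y3: 280 × 397 mm
Y4: 198 × 280 mm
Y5: 140 × 198 mm
Y6: 99 × 140 mm
→ matches Y5.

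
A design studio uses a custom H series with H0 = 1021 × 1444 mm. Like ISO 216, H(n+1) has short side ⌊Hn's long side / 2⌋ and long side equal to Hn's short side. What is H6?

H1 = 722 × 1021 mm (from H0 by 1 halving).
H2: ⌊1021/2⌋ × 722 = 510 × 722 mm
H3: ⌊722/2⌋ × 510 = 361 × 510 mm
H4: ⌊510/2⌋ × 361 = 255 × 361 mm
H5: ⌊361/2⌋ × 255 = 180 × 255 mm
H6: ⌊255/2⌋ × 180 = 127 × 180 mm

127 × 180 mm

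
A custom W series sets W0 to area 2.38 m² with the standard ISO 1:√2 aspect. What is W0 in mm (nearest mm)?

Let the short side be w mm. Then w · w√2 = 2.38 m² = 2,380,000 mm².
w² = 2,380,000/√2, so w ≈ 1297.3 mm; long side = w√2 ≈ 1834.6 mm.

1297 × 1835 mm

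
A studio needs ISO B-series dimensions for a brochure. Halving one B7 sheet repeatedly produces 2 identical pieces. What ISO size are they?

2 = 2^1, so 1 halving step.
B7 → B8 → … → B8 after 1 step.

B8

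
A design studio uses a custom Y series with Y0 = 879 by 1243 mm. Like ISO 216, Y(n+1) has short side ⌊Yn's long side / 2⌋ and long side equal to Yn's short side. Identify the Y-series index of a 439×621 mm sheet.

Y2

Y0: 879 × 1243 mm
Y1: 621 × 879 mm
Y2: 439 × 621 mm
Y3: 310 × 439 mm
→ matches Y2.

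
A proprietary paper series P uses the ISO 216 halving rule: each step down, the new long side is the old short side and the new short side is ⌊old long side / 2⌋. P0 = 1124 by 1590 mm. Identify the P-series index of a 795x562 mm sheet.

P0: 1124 × 1590 mm
P1: 795 × 1124 mm
P2: 562 × 795 mm
P3: 397 × 562 mm
→ matches P2.

P2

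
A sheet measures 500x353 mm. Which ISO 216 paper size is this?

Aspect ratio 500/353 ≈ 1.416 — close to the ISO √2 ≈ 1.414.
In the B-series (B0 = 1000 × 1414 mm): B3 = 353 × 500 mm.

B3 (353 × 500 mm)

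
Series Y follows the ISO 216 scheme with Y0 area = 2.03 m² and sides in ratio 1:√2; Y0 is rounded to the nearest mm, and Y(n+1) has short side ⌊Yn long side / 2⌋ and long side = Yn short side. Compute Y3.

423 × 599 mm

Let Y0's short side be w mm. w · w√2 = 2.03 m² = 2,030,000 mm², so w ≈ 1198.1 mm and w√2 ≈ 1694.4 mm → Y0 = 1198 × 1694 mm.
Y1: ⌊1694/2⌋ × 1198 = 847 × 1198 mm
Y2: ⌊1198/2⌋ × 847 = 599 × 847 mm
Y3: ⌊847/2⌋ × 599 = 423 × 599 mm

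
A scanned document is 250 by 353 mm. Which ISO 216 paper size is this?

B4 (250 × 353 mm)

Aspect ratio 353/250 ≈ 1.412 — close to the ISO √2 ≈ 1.414.
In the B-series (B0 = 1000 × 1414 mm): B4 = 250 × 353 mm.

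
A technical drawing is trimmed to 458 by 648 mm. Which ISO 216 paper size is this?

C2 (458 × 648 mm)

Aspect ratio 648/458 ≈ 1.415 — close to the ISO √2 ≈ 1.414.
In the C-series (envelope sizes, between A and B): C2 = 458 × 648 mm.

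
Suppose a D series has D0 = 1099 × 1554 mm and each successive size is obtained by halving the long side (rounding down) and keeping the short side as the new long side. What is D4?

D1: ⌊1554/2⌋ × 1099 = 777 × 1099 mm
D2: ⌊1099/2⌋ × 777 = 549 × 777 mm
D3: ⌊777/2⌋ × 549 = 388 × 549 mm
D4: ⌊549/2⌋ × 388 = 274 × 388 mm

274 × 388 mm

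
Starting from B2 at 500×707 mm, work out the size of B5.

176 × 250 mm

B3: ⌊707/2⌋ × 500 = 353 × 500 mm
B4: ⌊500/2⌋ × 353 = 250 × 353 mm
B5: ⌊353/2⌋ × 250 = 176 × 250 mm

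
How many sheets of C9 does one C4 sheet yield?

C4 = 229 × 324 mm; C9 = 40 × 57 mm.
Each halving step doubles the count; 5 steps from C4 to C9.
2^5 = 32.

32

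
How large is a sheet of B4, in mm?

B0 = 1000 × 1414 mm (B0 has a 1000 mm short side, aspect 1:√2).
B1: ⌊1414/2⌋ × 1000 = 707 × 1000 mm
B2: ⌊1000/2⌋ × 707 = 500 × 707 mm
B3: ⌊707/2⌋ × 500 = 353 × 500 mm
B4: ⌊500/2⌋ × 353 = 250 × 353 mm

250 × 353 mm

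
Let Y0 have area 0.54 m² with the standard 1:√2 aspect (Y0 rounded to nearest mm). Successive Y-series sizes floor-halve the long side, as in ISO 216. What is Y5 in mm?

109 × 154 mm

Let Y0's short side be w mm. w · w√2 = 0.54 m² = 540,000 mm², so w ≈ 617.9 mm and w√2 ≈ 873.9 mm → Y0 = 618 × 874 mm.
Y1: ⌊874/2⌋ × 618 = 437 × 618 mm
Y2: ⌊618/2⌋ × 437 = 309 × 437 mm
Y3: ⌊437/2⌋ × 309 = 218 × 309 mm
Y4: ⌊309/2⌋ × 218 = 154 × 218 mm
Y5: ⌊218/2⌋ × 154 = 109 × 154 mm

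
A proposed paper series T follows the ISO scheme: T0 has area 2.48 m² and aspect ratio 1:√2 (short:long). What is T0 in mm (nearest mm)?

1324 × 1873 mm

Let the short side be w mm. Then w · w√2 = 2.48 m² = 2,480,000 mm².
w² = 2,480,000/√2, so w ≈ 1324.2 mm; long side = w√2 ≈ 1872.8 mm.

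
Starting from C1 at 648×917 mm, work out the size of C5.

162 × 229 mm

C2: ⌊917/2⌋ × 648 = 458 × 648 mm
C3: ⌊648/2⌋ × 458 = 324 × 458 mm
C4: ⌊458/2⌋ × 324 = 229 × 324 mm
C5: ⌊324/2⌋ × 229 = 162 × 229 mm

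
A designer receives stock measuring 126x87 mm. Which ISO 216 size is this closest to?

Aspect ratio 126/87 ≈ 1.448 (ISO target is √2 ≈ 1.414).
In the B-series (B0 = 1000 × 1414 mm): B7 = 88 × 125 mm.
Off by 2 mm total — nearest standard size.

B7 (88 × 125 mm)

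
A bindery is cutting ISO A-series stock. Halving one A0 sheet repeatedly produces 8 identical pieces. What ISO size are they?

A3

8 = 2^3, so 3 halving steps.
A0 → A1 → … → A3 after 3 steps.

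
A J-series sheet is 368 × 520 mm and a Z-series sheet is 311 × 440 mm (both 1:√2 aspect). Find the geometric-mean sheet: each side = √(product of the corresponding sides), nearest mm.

Short side: √(368 · 311) = √114448 ≈ 338.3 → 338 mm
Long side: √(520 · 440) = √228800 ≈ 478.3 → 478 mm

338 × 478 mm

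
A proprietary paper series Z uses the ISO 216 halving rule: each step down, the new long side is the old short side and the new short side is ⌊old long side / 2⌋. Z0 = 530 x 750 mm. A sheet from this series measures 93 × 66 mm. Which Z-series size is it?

Z6

Z0: 530 × 750 mm
Z1: 375 × 530 mm
Z2: 265 × 375 mm
Z3: 187 × 265 mm
Z4: 132 × 187 mm
Z5: 93 × 132 mm
Z6: 66 × 93 mm
Z7: 46 × 66 mm
→ matches Z6.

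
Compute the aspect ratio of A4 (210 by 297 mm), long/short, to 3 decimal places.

1.414

297 / 210 = 1.414
Matches √2 ≈ 1.414 — the ISO 216 defining ratio.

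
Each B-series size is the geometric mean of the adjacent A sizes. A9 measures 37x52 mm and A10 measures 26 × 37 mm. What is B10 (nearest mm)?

Short side: √(37 · 26) = √962 ≈ 31.0 → 31 mm
Long side: √(52 · 37) = √1924 ≈ 43.9 → 44 mm

31 × 44 mm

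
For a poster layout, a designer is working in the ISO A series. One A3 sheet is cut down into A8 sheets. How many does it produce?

32

Each ISO step halves the sheet: 1 × A3 → 2 × A4 → 4 × A5 → 8 × A6 → …
From A3 to A8 is 5 halving steps: 2^5 = 32.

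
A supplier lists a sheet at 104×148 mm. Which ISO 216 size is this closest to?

Aspect ratio 148/104 ≈ 1.423 — close to the ISO √2 ≈ 1.414.
In the A-series (A0 area = 1 m²): A6 = 105 × 148 mm.
Off by 1 mm total — nearest standard size.

A6 (105 × 148 mm)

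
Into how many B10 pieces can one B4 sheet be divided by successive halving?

64

B4 = 250 × 353 mm; B10 = 31 × 44 mm.
Each halving step doubles the count; 6 steps from B4 to B10.
2^6 = 64.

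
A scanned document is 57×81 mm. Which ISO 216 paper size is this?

C8 (57 × 81 mm)

Aspect ratio 81/57 ≈ 1.421 — close to the ISO √2 ≈ 1.414.
In the C-series (envelope sizes, between A and B): C8 = 57 × 81 mm.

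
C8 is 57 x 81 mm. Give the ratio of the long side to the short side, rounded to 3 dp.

1.421

81 / 57 = 1.421
ISO 216 targets √2 ≈ 1.414; the +0.007 deviation is from mm rounding.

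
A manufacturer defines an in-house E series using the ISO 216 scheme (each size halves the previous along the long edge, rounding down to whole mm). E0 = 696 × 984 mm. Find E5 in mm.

E1: ⌊984/2⌋ × 696 = 492 × 696 mm
E2: ⌊696/2⌋ × 492 = 348 × 492 mm
E3: ⌊492/2⌋ × 348 = 246 × 348 mm
E4: ⌊348/2⌋ × 246 = 174 × 246 mm
E5: ⌊246/2⌋ × 174 = 123 × 174 mm

123 × 174 mm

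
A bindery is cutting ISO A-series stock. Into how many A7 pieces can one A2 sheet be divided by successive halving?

32

A2 = 420 × 594 mm; A7 = 74 × 105 mm.
Each halving step doubles the count; 5 steps from A2 to A7.
2^5 = 32.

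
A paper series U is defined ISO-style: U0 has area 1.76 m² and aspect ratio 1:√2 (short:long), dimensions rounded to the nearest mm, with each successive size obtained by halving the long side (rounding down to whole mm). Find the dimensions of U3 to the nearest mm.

394 × 558 mm

Let U0's short side be w mm. w · w√2 = 1.76 m² = 1,760,000 mm², so w ≈ 1115.6 mm and w√2 ≈ 1577.7 mm → U0 = 1116 × 1578 mm.
U1: ⌊1578/2⌋ × 1116 = 789 × 1116 mm
U2: ⌊1116/2⌋ × 789 = 558 × 789 mm
U3: ⌊789/2⌋ × 558 = 394 × 558 mm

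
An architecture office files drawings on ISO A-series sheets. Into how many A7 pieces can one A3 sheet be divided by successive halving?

16

A3 = 297 × 420 mm; A7 = 74 × 105 mm.
Each halving step doubles the count; 4 steps from A3 to A7.
2^4 = 16.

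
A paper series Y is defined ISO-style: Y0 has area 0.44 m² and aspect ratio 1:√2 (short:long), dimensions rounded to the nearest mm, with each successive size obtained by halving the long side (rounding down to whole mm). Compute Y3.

Let Y0's short side be w mm. w · w√2 = 0.44 m² = 440,000 mm², so w ≈ 557.8 mm and w√2 ≈ 788.8 mm → Y0 = 558 × 789 mm.
Y1: ⌊789/2⌋ × 558 = 394 × 558 mm
Y2: ⌊558/2⌋ × 394 = 279 × 394 mm
Y3: ⌊394/2⌋ × 279 = 197 × 279 mm

197 × 279 mm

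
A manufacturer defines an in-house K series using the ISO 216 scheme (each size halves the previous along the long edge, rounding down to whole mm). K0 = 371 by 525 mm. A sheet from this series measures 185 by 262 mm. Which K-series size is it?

K0: 371 × 525 mm
K1: 262 × 371 mm
K2: 185 × 262 mm
K3: 131 × 185 mm
→ matches K2.

K2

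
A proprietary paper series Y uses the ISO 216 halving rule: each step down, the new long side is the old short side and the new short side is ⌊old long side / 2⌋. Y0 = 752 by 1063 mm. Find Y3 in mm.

Y1: ⌊1063/2⌋ × 752 = 531 × 752 mm
Y2: ⌊752/2⌋ × 531 = 376 × 531 mm
Y3: ⌊531/2⌋ × 376 = 265 × 376 mm

265 × 376 mm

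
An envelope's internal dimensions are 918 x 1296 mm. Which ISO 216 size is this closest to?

Aspect ratio 1296/918 ≈ 1.412 — close to the ISO √2 ≈ 1.414.
In the C-series (envelope sizes, between A and B): C0 = 917 × 1297 mm.
Off by 2 mm total — nearest standard size.

C0 (917 × 1297 mm)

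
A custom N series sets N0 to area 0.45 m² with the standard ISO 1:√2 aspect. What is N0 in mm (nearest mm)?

564 × 798 mm

Let the short side be w mm. Then w · w√2 = 0.45 m² = 450,000 mm².
w² = 450,000/√2, so w ≈ 564.1 mm; long side = w√2 ≈ 797.7 mm.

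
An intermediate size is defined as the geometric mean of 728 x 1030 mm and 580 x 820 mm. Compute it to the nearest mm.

Short side: √(728 · 580) = √422240 ≈ 649.8 → 650 mm
Long side: √(1030 · 820) = √844600 ≈ 919.0 → 919 mm

650 × 919 mm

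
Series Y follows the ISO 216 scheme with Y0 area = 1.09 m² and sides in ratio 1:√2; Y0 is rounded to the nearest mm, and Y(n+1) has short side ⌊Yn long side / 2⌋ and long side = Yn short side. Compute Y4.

Let Y0's short side be w mm. w · w√2 = 1.09 m² = 1,090,000 mm², so w ≈ 877.9 mm and w√2 ≈ 1241.6 mm → Y0 = 878 × 1242 mm.
Y1: ⌊1242/2⌋ × 878 = 621 × 878 mm
Y2: ⌊878/2⌋ × 621 = 439 × 621 mm
Y3: ⌊621/2⌋ × 439 = 310 × 439 mm
Y4: ⌊439/2⌋ × 310 = 219 × 310 mm

219 × 310 mm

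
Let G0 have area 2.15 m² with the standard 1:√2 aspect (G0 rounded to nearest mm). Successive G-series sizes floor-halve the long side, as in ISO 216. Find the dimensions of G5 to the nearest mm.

218 × 308 mm

Let G0's short side be w mm. w · w√2 = 2.15 m² = 2,150,000 mm², so w ≈ 1233.0 mm and w√2 ≈ 1743.7 mm → G0 = 1233 × 1744 mm.
G1: ⌊1744/2⌋ × 1233 = 872 × 1233 mm
G2: ⌊1233/2⌋ × 872 = 616 × 872 mm
G3: ⌊872/2⌋ × 616 = 436 × 616 mm
G4: ⌊616/2⌋ × 436 = 308 × 436 mm
G5: ⌊436/2⌋ × 308 = 218 × 308 mm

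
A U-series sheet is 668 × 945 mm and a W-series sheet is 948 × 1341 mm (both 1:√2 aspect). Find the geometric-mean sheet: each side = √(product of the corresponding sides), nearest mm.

Short side: √(668 · 948) = √633264 ≈ 795.8 → 796 mm
Long side: √(945 · 1341) = √1267245 ≈ 1125.7 → 1126 mm

796 × 1126 mm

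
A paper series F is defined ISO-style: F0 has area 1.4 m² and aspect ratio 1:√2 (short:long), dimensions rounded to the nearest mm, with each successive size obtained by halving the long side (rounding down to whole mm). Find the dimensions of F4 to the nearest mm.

Let F0's short side be w mm. w · w√2 = 1.4 m² = 1,400,000 mm², so w ≈ 995.0 mm and w√2 ≈ 1407.1 mm → F0 = 995 × 1407 mm.
F1: ⌊1407/2⌋ × 995 = 703 × 995 mm
F2: ⌊995/2⌋ × 703 = 497 × 703 mm
F3: ⌊703/2⌋ × 497 = 351 × 497 mm
F4: ⌊497/2⌋ × 351 = 248 × 351 mm

248 × 351 mm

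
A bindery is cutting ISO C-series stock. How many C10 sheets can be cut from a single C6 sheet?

C6 = 114 × 162 mm; C10 = 28 × 40 mm.
Each halving step doubles the count; 4 steps from C6 to C10.
2^4 = 16.

16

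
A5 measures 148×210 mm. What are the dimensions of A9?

37 × 52 mm

A6: ⌊210/2⌋ × 148 = 105 × 148 mm
A7: ⌊148/2⌋ × 105 = 74 × 105 mm
A8: ⌊105/2⌋ × 74 = 52 × 74 mm
A9: ⌊74/2⌋ × 52 = 37 × 52 mm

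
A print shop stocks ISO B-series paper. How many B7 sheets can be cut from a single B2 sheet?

Each ISO step halves the sheet: 1 × B2 → 2 × B3 → 4 × B4 → 8 × B5 → …
From B2 to B7 is 5 halving steps: 2^5 = 32.

32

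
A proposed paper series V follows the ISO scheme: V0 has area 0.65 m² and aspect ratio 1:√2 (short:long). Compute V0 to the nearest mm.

Let the short side be w mm. Then w · w√2 = 0.65 m² = 650,000 mm².
w² = 650,000/√2, so w ≈ 678.0 mm; long side = w√2 ≈ 958.8 mm.

678 × 959 mm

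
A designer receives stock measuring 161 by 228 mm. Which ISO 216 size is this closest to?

Aspect ratio 228/161 ≈ 1.416 — close to the ISO √2 ≈ 1.414.
In the C-series (envelope sizes, between A and B): C5 = 162 × 229 mm.
Off by 2 mm total — nearest standard size.

C5 (162 × 229 mm)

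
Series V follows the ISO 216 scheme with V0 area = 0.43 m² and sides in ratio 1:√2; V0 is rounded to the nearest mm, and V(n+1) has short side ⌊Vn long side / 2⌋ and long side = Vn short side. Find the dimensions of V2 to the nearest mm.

Let V0's short side be w mm. w · w√2 = 0.43 m² = 430,000 mm², so w ≈ 551.4 mm and w√2 ≈ 779.8 mm → V0 = 551 × 780 mm.
V1: ⌊780/2⌋ × 551 = 390 × 551 mm
V2: ⌊551/2⌋ × 390 = 275 × 390 mm

275 × 390 mm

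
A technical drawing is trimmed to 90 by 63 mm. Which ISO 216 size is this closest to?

B8 (62 × 88 mm)

Aspect ratio 90/63 ≈ 1.429 — close to the ISO √2 ≈ 1.414.
In the B-series (B0 = 1000 × 1414 mm): B8 = 62 × 88 mm.
Off by 3 mm total — nearest standard size.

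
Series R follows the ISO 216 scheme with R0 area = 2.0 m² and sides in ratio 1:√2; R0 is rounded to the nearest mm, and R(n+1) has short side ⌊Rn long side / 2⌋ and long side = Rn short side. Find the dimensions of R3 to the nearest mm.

Let R0's short side be w mm. w · w√2 = 2.0 m² = 2,000,000 mm², so w ≈ 1189.2 mm and w√2 ≈ 1681.8 mm → R0 = 1189 × 1682 mm.
R1: ⌊1682/2⌋ × 1189 = 841 × 1189 mm
R2: ⌊1189/2⌋ × 841 = 594 × 841 mm
R3: ⌊841/2⌋ × 594 = 420 × 594 mm

420 × 594 mm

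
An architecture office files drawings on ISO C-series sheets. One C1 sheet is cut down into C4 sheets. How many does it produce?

C1 = 648 × 917 mm; C4 = 229 × 324 mm.
Each halving step doubles the count; 3 steps from C1 to C4.
2^3 = 8.

8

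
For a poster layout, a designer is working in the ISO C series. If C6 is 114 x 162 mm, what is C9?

C7: ⌊162/2⌋ × 114 = 81 × 114 mm
C8: ⌊114/2⌋ × 81 = 57 × 81 mm
C9: ⌊81/2⌋ × 57 = 40 × 57 mm

40 × 57 mm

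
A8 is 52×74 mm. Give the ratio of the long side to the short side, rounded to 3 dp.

1.423

74 / 52 = 1.423
ISO 216 targets √2 ≈ 1.414; the +0.009 deviation is from mm rounding.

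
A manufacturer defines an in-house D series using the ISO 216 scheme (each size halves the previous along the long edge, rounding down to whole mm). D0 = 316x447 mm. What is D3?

111 × 158 mm

D1: ⌊447/2⌋ × 316 = 223 × 316 mm
D2: ⌊316/2⌋ × 223 = 158 × 223 mm
D3: ⌊223/2⌋ × 158 = 111 × 158 mm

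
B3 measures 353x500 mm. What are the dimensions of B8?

62 × 88 mm

B4: ⌊500/2⌋ × 353 = 250 × 353 mm
B5: ⌊353/2⌋ × 250 = 176 × 250 mm
B6: ⌊250/2⌋ × 176 = 125 × 176 mm
B7: ⌊176/2⌋ × 125 = 88 × 125 mm
B8: ⌊125/2⌋ × 88 = 62 × 88 mm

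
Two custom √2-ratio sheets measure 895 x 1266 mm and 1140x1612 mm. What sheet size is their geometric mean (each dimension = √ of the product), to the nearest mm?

1010 × 1429 mm

Short side: √(895 · 1140) = √1020300 ≈ 1010.1 → 1010 mm
Long side: √(1266 · 1612) = √2040792 ≈ 1428.6 → 1429 mm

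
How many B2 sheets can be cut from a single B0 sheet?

4

Each ISO step halves the sheet: 1 × B0 → 2 × B1 → 4 × B2
From B0 to B2 is 2 halving steps: 2^2 = 4.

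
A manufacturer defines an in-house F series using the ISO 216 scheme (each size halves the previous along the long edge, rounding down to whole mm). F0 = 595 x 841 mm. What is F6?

F1: ⌊841/2⌋ × 595 = 420 × 595 mm
F2: ⌊595/2⌋ × 420 = 297 × 420 mm
F3: ⌊420/2⌋ × 297 = 210 × 297 mm
F4: ⌊297/2⌋ × 210 = 148 × 210 mm
F5: ⌊210/2⌋ × 148 = 105 × 148 mm
F6: ⌊148/2⌋ × 105 = 74 × 105 mm

74 × 105 mm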